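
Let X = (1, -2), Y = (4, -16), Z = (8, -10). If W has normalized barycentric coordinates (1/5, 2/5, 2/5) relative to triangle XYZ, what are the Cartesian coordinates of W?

(5, -54/5)

W = (1/5)·X + (2/5)·Y + (2/5)·Z.
x-coordinate: (1/5)·1 + (2/5)·4 + (2/5)·8 = 5.
y-coordinate: (1/5)·(-2) + (2/5)·(-16) + (2/5)·(-10) = -54/5.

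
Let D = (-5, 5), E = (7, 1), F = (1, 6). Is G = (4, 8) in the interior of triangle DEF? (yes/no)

Barycentric coordinates of G: (-3/4, -1/4, 2).
The three coordinates are negative, negative, positive; a point is interior exactly when all three are positive.

no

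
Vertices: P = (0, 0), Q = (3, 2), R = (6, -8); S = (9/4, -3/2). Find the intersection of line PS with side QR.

(9/2, -3)

Barycentric coordinates of S with respect to PQR: (1/2, 1/4, 1/4).
On side QR the P-coordinate is zero; dropping S's P-weight 1/2 and renormalizing the remaining 1/4 : 1/4 gives weights 1/2, 1/2 on Q, R.
T = (1/2)·(3, 2) + (1/2)·(6, -8) = (9/2, -3).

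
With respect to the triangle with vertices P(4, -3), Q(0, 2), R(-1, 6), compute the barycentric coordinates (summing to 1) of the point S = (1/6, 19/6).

(1/6, 1/3, 1/2)

Signed area of the reference triangle: [PQR] = ½·(4·(2−6) + 0·(6−(-3)) + (-1)·(-3−2)) = ½·(-16 + 0 + 5) = -11/2.
[SQR] = ½·((1/6)·(2−6) + 0·(6−(19/6)) + (-1)·(19/6−2)) = ½·(-2/3 + 0 − 7/6) = -11/12, so the P-coordinate is (-11/12)/(-11/2) = 1/6.
[PSR] = ½·(4·(19/6−6) + (1/6)·(6−(-3)) + (-1)·(-3−(19/6))) = ½·(-34/3 + 3/2 + 37/6) = -11/6, so the Q-coordinate is 1/3.
[PQS] = ½·(4·(2−(19/6)) + 0·(19/6−(-3)) + (1/6)·(-3−2)) = ½·(-14/3 + 0 − 5/6) = -11/4, so the R-coordinate is 1/2.
Check: 1/6 + 1/3 + 1/2 = 1.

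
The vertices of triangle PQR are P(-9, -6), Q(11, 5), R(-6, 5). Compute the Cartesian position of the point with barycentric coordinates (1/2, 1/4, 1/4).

S = (1/2)·P + (1/4)·Q + (1/4)·R.
x-coordinate: (1/2)·(-9) + (1/4)·11 + (1/4)·(-6) = -13/4.
y-coordinate: (1/2)·(-6) + (1/4)·5 + (1/4)·5 = -1/2.

(-13/4, -1/2)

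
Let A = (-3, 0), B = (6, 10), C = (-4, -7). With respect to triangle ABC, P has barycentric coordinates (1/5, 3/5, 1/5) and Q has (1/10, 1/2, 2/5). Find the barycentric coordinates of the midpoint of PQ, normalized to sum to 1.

(3/20, 11/20, 3/10)

Since both coordinate triples sum to 1, the midpoint's barycentrics are the componentwise average.
(1/5+1/10)/2 = 3/20; similarly 11/20 and 3/10.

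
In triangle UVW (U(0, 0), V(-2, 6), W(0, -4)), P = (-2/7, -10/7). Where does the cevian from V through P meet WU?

(0, -8/3)

Barycentric coordinates of P with respect to UVW: (2/7, 1/7, 4/7).
On side WU the V-coordinate is zero; dropping P's V-weight 1/7 and renormalizing the remaining 4/7 : 2/7 gives weights 2/3, 1/3 on W, U.
Q = (2/3)·(0, -4) + (1/3)·(0, 0) = (0, -8/3).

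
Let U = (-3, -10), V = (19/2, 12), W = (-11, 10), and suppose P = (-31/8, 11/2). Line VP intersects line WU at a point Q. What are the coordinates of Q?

Barycentric coordinates of P with respect to UVW: (1/4, 1/4, 1/2).
On side WU the V-coordinate is zero; dropping P's V-weight 1/4 and renormalizing the remaining 1/2 : 1/4 gives weights 2/3, 1/3 on W, U.
Q = (2/3)·(-11, 10) + (1/3)·(-3, -10) = (-25/3, 10/3).

(-25/3, 10/3)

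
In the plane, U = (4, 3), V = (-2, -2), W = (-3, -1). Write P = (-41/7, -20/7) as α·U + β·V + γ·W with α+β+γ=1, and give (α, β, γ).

Signed area of the reference triangle: [UVW] = ½·(4·(-2−(-1)) + (-2)·(-1−3) + (-3)·(3−(-2))) = ½·(-4 + 8 − 15) = -11/2.
[PVW] = ½·((-41/7)·(-2−(-1)) + (-2)·(-1−(-20/7)) + (-3)·(-20/7−(-2))) = ½·(41/7 − 26/7 + 18/7) = 33/14, so the U-coordinate is (33/14)/(-11/2) = -3/7.
[UPW] = ½·(4·(-20/7−(-1)) + (-41/7)·(-1−3) + (-3)·(3−(-20/7))) = ½·(-52/7 + 164/7 − 123/7) = -11/14, so the V-coordinate is 1/7.
[UVP] = ½·(4·(-2−(-20/7)) + (-2)·(-20/7−3) + (-41/7)·(3−(-2))) = ½·(24/7 + 82/7 − 205/7) = -99/14, so the W-coordinate is 9/7.
Check: -3/7 + 1/7 + 9/7 = 1.

(-3/7, 1/7, 9/7)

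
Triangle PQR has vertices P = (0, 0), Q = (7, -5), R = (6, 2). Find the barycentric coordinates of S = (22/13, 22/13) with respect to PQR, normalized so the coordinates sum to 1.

Signed area of the reference triangle: [PQR] = ½·(0·(-5−2) + 7·(2−0) + 6·(0−(-5))) = ½·(0 + 14 + 30) = 22.
[SQR] = ½·((22/13)·(-5−2) + 7·(2−(22/13)) + 6·(22/13−(-5))) = ½·(-154/13 + 28/13 + 522/13) = 198/13, so the P-coordinate is (198/13)/22 = 9/13.
[PSR] = ½·(0·(22/13−2) + (22/13)·(2−0) + 6·(0−(22/13))) = ½·(0 + 44/13 − 132/13) = -44/13, so the Q-coordinate is -2/13.
[PQS] = ½·(0·(-5−(22/13)) + 7·(22/13−0) + (22/13)·(0−(-5))) = ½·(0 + 154/13 + 110/13) = 132/13, so the R-coordinate is 6/13.

(9/13, -2/13, 6/13)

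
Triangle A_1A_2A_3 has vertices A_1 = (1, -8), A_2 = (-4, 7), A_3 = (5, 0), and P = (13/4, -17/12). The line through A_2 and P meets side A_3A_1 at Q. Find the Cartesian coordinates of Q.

(43/11, -24/11)

Barycentric coordinates of P with respect to A_1A_2A_3: (1/4, 1/12, 2/3).
On side A_3A_1 the A_2-coordinate is zero; dropping P's A_2-weight 1/12 and renormalizing the remaining 2/3 : 1/4 gives weights 8/11, 3/11 on A_3, A_1.
Q = (8/11)·(5, 0) + (3/11)·(1, -8) = (43/11, -24/11).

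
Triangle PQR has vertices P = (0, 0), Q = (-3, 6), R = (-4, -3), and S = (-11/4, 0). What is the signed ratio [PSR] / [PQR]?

[PQR] = ½·(0·(6−(-3)) + (-3)·(-3−0) + (-4)·(0−6)) = ½·(0 + 9 + 24) = 33/2.
[PSR] = ½·(0·(0−(-3)) + (-11/4)·(-3−0) + (-4)·(0−0)) = ½·(0 + 33/4 + 0) = 33/8, so the ratio is (33/8)/(33/2) = 1/4.

1/4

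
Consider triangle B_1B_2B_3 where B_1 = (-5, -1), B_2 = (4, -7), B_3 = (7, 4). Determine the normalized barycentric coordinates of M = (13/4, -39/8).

Signed area of the reference triangle: [B_1B_2B_3] = ½·((-5)·(-7−4) + 4·(4−(-1)) + 7·(-1−(-7))) = ½·(55 + 20 + 42) = 117/2.
[MB_2B_3] = ½·((13/4)·(-7−4) + 4·(4−(-39/8)) + 7·(-39/8−(-7))) = ½·(-143/4 + 71/2 + 119/8) = 117/16, so the B_1-coordinate is (117/16)/(117/2) = 1/8.
[B_1MB_3] = ½·((-5)·(-39/8−4) + (13/4)·(4−(-1)) + 7·(-1−(-39/8))) = ½·(355/8 + 65/4 + 217/8) = 351/8, so the B_2-coordinate is 3/4.
[B_1B_2M] = ½·((-5)·(-7−(-39/8)) + 4·(-39/8−(-1)) + (13/4)·(-1−(-7))) = ½·(85/8 − 31/2 + 39/2) = 117/16, so the B_3-coordinate is 1/8.
Check: 1/8 + 3/4 + 1/8 = 1.

(1/8, 3/4, 1/8)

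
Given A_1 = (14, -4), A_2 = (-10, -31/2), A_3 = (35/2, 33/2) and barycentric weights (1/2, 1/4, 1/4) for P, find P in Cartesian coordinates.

P = (1/2)·A_1 + (1/4)·A_2 + (1/4)·A_3.
x-coordinate: (1/2)·14 + (1/4)·(-10) + (1/4)·(35/2) = 71/8.
y-coordinate: (1/2)·(-4) + (1/4)·(-31/2) + (1/4)·(33/2) = -7/4.

(71/8, -7/4)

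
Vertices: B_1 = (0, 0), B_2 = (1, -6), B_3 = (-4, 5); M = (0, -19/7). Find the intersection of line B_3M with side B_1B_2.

(2/3, -4)

Barycentric coordinates of M with respect to B_1B_2B_3: (2/7, 4/7, 1/7).
On side B_1B_2 the B_3-coordinate is zero; dropping M's B_3-weight 1/7 and renormalizing the remaining 2/7 : 4/7 gives weights 1/3, 2/3 on B_1, B_2.
N = (1/3)·(0, 0) + (2/3)·(1, -6) = (2/3, -4).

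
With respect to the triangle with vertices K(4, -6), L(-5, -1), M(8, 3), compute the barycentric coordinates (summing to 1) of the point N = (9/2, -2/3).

Signed area of the reference triangle: [KLM] = ½·(4·(-1−3) + (-5)·(3−(-6)) + 8·(-6−(-1))) = ½·(-16 − 45 − 40) = -101/2.
[NLM] = ½·((9/2)·(-1−3) + (-5)·(3−(-2/3)) + 8·(-2/3−(-1))) = ½·(-18 − 55/3 + 8/3) = -101/6, so the K-coordinate is (-101/6)/(-101/2) = 1/3.
[KNM] = ½·(4·(-2/3−3) + (9/2)·(3−(-6)) + 8·(-6−(-2/3))) = ½·(-44/3 + 81/2 − 128/3) = -101/12, so the L-coordinate is 1/6.
[KLN] = ½·(4·(-1−(-2/3)) + (-5)·(-2/3−(-6)) + (9/2)·(-6−(-1))) = ½·(-4/3 − 80/3 − 45/2) = -101/4, so the M-coordinate is 1/2.

(1/3, 1/6, 1/2)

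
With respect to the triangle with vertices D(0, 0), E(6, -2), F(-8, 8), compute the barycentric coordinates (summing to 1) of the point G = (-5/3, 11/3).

Signed area of the reference triangle: [DEF] = ½·(0·(-2−8) + 6·(8−0) + (-8)·(0−(-2))) = ½·(0 + 48 − 16) = 16.
[GEF] = ½·((-5/3)·(-2−8) + 6·(8−(11/3)) + (-8)·(11/3−(-2))) = ½·(50/3 + 26 − 136/3) = -4/3, so the D-coordinate is (-4/3)/16 = -1/12.
[DGF] = ½·(0·(11/3−8) + (-5/3)·(8−0) + (-8)·(0−(11/3))) = ½·(0 − 40/3 + 88/3) = 8, so the E-coordinate is 1/2.
[DEG] = ½·(0·(-2−(11/3)) + 6·(11/3−0) + (-5/3)·(0−(-2))) = ½·(0 + 22 − 10/3) = 28/3, so the F-coordinate is 7/12.

(-1/12, 1/2, 7/12)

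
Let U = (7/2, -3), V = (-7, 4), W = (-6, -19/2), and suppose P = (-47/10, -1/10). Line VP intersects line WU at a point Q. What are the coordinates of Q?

Barycentric coordinates of P with respect to UVW: (1/5, 3/5, 1/5).
On side WU the V-coordinate is zero; dropping P's V-weight 3/5 and renormalizing the remaining 1/5 : 1/5 gives weights 1/2, 1/2 on W, U.
Q = (1/2)·(-6, -19/2) + (1/2)·(7/2, -3) = (-5/4, -25/4).

(-5/4, -25/4)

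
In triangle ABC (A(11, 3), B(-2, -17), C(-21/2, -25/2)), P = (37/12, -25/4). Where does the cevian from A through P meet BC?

Barycentric coordinates of P with respect to ABC: (1/2, 1/3, 1/6).
On side BC the A-coordinate is zero; dropping P's A-weight 1/2 and renormalizing the remaining 1/3 : 1/6 gives weights 2/3, 1/3 on B, C.
Q = (2/3)·(-2, -17) + (1/3)·(-21/2, -25/2) = (-29/6, -31/2).

(-29/6, -31/2)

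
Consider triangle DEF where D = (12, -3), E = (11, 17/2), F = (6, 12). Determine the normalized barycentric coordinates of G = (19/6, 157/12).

(1/12, -2/3, 19/12)

Signed area of the reference triangle: [DEF] = ½·(12·(17/2−12) + 11·(12−(-3)) + 6·(-3−(17/2))) = ½·(-42 + 165 − 69) = 27.
[GEF] = ½·((19/6)·(17/2−12) + 11·(12−(157/12)) + 6·(157/12−(17/2))) = ½·(-133/12 − 143/12 + 55/2) = 9/4, so the D-coordinate is (9/4)/27 = 1/12.
[DGF] = ½·(12·(157/12−12) + (19/6)·(12−(-3)) + 6·(-3−(157/12))) = ½·(13 + 95/2 − 193/2) = -18, so the E-coordinate is -2/3.
[DEG] = ½·(12·(17/2−(157/12)) + 11·(157/12−(-3)) + (19/6)·(-3−(17/2))) = ½·(-55 + 2123/12 − 437/12) = 171/4, so the F-coordinate is 19/12.
Check: 1/12 − 2/3 + 19/12 = 1.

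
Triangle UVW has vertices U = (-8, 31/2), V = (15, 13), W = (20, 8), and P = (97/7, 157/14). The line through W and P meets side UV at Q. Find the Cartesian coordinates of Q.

Barycentric coordinates of P with respect to UVW: (1/7, 3/7, 3/7).
On side UV the W-coordinate is zero; dropping P's W-weight 3/7 and renormalizing the remaining 1/7 : 3/7 gives weights 1/4, 3/4 on U, V.
Q = (1/4)·(-8, 31/2) + (3/4)·(15, 13) = (37/4, 109/8).

(37/4, 109/8)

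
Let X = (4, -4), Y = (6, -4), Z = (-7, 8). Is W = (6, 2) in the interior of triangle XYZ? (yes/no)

Barycentric coordinates of W: (-13/4, 15/4, 1/2).
The three coordinates are negative, positive, positive; a point is interior exactly when all three are positive.

no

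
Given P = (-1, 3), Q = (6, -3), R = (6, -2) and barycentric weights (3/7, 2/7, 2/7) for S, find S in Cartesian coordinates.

(3, -1/7)

S = (3/7)·P + (2/7)·Q + (2/7)·R.
x-coordinate: (3/7)·(-1) + (2/7)·6 + (2/7)·6 = 3.
y-coordinate: (3/7)·3 + (2/7)·(-3) + (2/7)·(-2) = -1/7.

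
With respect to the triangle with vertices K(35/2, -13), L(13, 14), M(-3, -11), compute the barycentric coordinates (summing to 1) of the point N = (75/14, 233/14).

Signed area of the reference triangle: [KLM] = ½·((35/2)·(14−(-11)) + 13·(-11−(-13)) + (-3)·(-13−14)) = ½·(875/2 + 26 + 81) = 1089/4.
[NLM] = ½·((75/14)·(14−(-11)) + 13·(-11−(233/14)) + (-3)·(233/14−14)) = ½·(1875/14 − 5031/14 − 111/14) = -3267/28, so the K-coordinate is (-3267/28)/(1089/4) = -3/7.
[KNM] = ½·((35/2)·(233/14−(-11)) + (75/14)·(-11−(-13)) + (-3)·(-13−(233/14))) = ½·(1935/4 + 75/7 + 1245/14) = 16335/56, so the L-coordinate is 15/14.
[KLN] = ½·((35/2)·(14−(233/14)) + 13·(233/14−(-13)) + (75/14)·(-13−14)) = ½·(-185/4 + 5395/14 − 2025/14) = 5445/56, so the M-coordinate is 5/14.
Check: -3/7 + 15/14 + 5/14 = 1.

(-3/7, 15/14, 5/14)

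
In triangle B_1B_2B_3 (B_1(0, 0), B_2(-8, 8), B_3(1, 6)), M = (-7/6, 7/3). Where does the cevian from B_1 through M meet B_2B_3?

(-7/2, 7)

Barycentric coordinates of M with respect to B_1B_2B_3: (2/3, 1/6, 1/6).
On side B_2B_3 the B_1-coordinate is zero; dropping M's B_1-weight 2/3 and renormalizing the remaining 1/6 : 1/6 gives weights 1/2, 1/2 on B_2, B_3.
N = (1/2)·(-8, 8) + (1/2)·(1, 6) = (-7/2, 7).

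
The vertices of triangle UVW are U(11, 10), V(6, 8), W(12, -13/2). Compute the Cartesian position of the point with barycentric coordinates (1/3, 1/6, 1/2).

P = (1/3)·U + (1/6)·V + (1/2)·W.
x-coordinate: (1/3)·11 + (1/6)·6 + (1/2)·12 = 32/3.
y-coordinate: (1/3)·10 + (1/6)·8 + (1/2)·(-13/2) = 17/12.

(32/3, 17/12)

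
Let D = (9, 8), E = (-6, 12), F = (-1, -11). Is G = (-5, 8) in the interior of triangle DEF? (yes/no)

yes

Barycentric coordinates of G: (3/325, 266/325, 56/325).
The three coordinates are positive, positive, positive; a point is interior exactly when all three are positive.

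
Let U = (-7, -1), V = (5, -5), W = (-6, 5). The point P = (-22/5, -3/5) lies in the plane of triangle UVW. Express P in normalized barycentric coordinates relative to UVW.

(3/5, 1/5, 1/5)

Signed area of the reference triangle: [UVW] = ½·((-7)·(-5−5) + 5·(5−(-1)) + (-6)·(-1−(-5))) = ½·(70 + 30 − 24) = 38.
[PVW] = ½·((-22/5)·(-5−5) + 5·(5−(-3/5)) + (-6)·(-3/5−(-5))) = ½·(44 + 28 − 132/5) = 114/5, so the U-coordinate is (114/5)/38 = 3/5.
[UPW] = ½·((-7)·(-3/5−5) + (-22/5)·(5−(-1)) + (-6)·(-1−(-3/5))) = ½·(196/5 − 132/5 + 12/5) = 38/5, so the V-coordinate is 1/5.
[UVP] = ½·((-7)·(-5−(-3/5)) + 5·(-3/5−(-1)) + (-22/5)·(-1−(-5))) = ½·(154/5 + 2 − 88/5) = 38/5, so the W-coordinate is 1/5.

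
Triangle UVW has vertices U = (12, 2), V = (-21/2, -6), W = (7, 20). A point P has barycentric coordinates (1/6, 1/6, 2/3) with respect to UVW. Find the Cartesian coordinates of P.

P = (1/6)·U + (1/6)·V + (2/3)·W.
x-coordinate: (1/6)·12 + (1/6)·(-21/2) + (2/3)·7 = 59/12.
y-coordinate: (1/6)·2 + (1/6)·(-6) + (2/3)·20 = 38/3.

(59/12, 38/3)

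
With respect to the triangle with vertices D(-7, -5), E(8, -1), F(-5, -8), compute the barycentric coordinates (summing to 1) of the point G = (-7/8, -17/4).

Signed area of the reference triangle: [DEF] = ½·((-7)·(-1−(-8)) + 8·(-8−(-5)) + (-5)·(-5−(-1))) = ½·(-49 − 24 + 20) = -53/2.
[GEF] = ½·((-7/8)·(-1−(-8)) + 8·(-8−(-17/4)) + (-5)·(-17/4−(-1))) = ½·(-49/8 − 30 + 65/4) = -159/16, so the D-coordinate is (-159/16)/(-53/2) = 3/8.
[DGF] = ½·((-7)·(-17/4−(-8)) + (-7/8)·(-8−(-5)) + (-5)·(-5−(-17/4))) = ½·(-105/4 + 21/8 + 15/4) = -159/16, so the E-coordinate is 3/8.
[DEG] = ½·((-7)·(-1−(-17/4)) + 8·(-17/4−(-5)) + (-7/8)·(-5−(-1))) = ½·(-91/4 + 6 + 7/2) = -53/8, so the F-coordinate is 1/4.
Check: 3/8 + 3/8 + 1/4 = 1.

(3/8, 3/8, 1/4)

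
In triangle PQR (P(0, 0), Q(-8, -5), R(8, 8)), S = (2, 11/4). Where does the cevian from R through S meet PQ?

Barycentric coordinates of S with respect to PQR: (1/4, 1/4, 1/2).
On side PQ the R-coordinate is zero; dropping S's R-weight 1/2 and renormalizing the remaining 1/4 : 1/4 gives weights 1/2, 1/2 on P, Q.
T = (1/2)·(0, 0) + (1/2)·(-8, -5) = (-4, -5/2).

(-4, -5/2)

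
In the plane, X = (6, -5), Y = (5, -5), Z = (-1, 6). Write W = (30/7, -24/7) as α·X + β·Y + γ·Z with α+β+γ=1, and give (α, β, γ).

Signed area of the reference triangle: [XYZ] = ½·(6·(-5−6) + 5·(6−(-5)) + (-1)·(-5−(-5))) = ½·(-66 + 55 + 0) = -11/2.
[WYZ] = ½·((30/7)·(-5−6) + 5·(6−(-24/7)) + (-1)·(-24/7−(-5))) = ½·(-330/7 + 330/7 − 11/7) = -11/14, so the X-coordinate is (-11/14)/(-11/2) = 1/7.
[XWZ] = ½·(6·(-24/7−6) + (30/7)·(6−(-5)) + (-1)·(-5−(-24/7))) = ½·(-396/7 + 330/7 + 11/7) = -55/14, so the Y-coordinate is 5/7.
[XYW] = ½·(6·(-5−(-24/7)) + 5·(-24/7−(-5)) + (30/7)·(-5−(-5))) = ½·(-66/7 + 55/7 + 0) = -11/14, so the Z-coordinate is 1/7.

(1/7, 5/7, 1/7)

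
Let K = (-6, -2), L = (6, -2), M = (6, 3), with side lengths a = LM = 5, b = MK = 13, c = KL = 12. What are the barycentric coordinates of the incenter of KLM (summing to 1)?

(1/6, 13/30, 2/5)

The incenter has barycentric coordinates proportional to the opposite side lengths: (5 : 13 : 12).
Normalizing by 5+13+12 = 30 gives (1/6, 13/30, 2/5).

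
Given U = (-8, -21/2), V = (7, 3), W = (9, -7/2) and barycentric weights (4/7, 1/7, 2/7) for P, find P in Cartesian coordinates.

(-1, -46/7)

P = (4/7)·U + (1/7)·V + (2/7)·W.
x-coordinate: (4/7)·(-8) + (1/7)·7 + (2/7)·9 = -1.
y-coordinate: (4/7)·(-21/2) + (1/7)·3 + (2/7)·(-7/2) = -46/7.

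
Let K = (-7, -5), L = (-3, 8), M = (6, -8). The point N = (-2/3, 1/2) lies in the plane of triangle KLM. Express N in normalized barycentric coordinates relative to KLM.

Signed area of the reference triangle: [KLM] = ½·((-7)·(8−(-8)) + (-3)·(-8−(-5)) + 6·(-5−8)) = ½·(-112 + 9 − 78) = -181/2.
[NLM] = ½·((-2/3)·(8−(-8)) + (-3)·(-8−(1/2)) + 6·(1/2−8)) = ½·(-32/3 + 51/2 − 45) = -181/12, so the K-coordinate is (-181/12)/(-181/2) = 1/6.
[KNM] = ½·((-7)·(1/2−(-8)) + (-2/3)·(-8−(-5)) + 6·(-5−(1/2))) = ½·(-119/2 + 2 − 33) = -181/4, so the L-coordinate is 1/2.
[KLN] = ½·((-7)·(8−(1/2)) + (-3)·(1/2−(-5)) + (-2/3)·(-5−8)) = ½·(-105/2 − 33/2 + 26/3) = -181/6, so the M-coordinate is 1/3.
Check: 1/6 + 1/2 + 1/3 = 1.

(1/6, 1/2, 1/3)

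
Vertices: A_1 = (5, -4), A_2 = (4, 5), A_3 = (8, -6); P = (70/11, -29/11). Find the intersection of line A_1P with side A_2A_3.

(20/3, -7/3)

Barycentric coordinates of P with respect to A_1A_2A_3: (2/11, 3/11, 6/11).
On side A_2A_3 the A_1-coordinate is zero; dropping P's A_1-weight 2/11 and renormalizing the remaining 3/11 : 6/11 gives weights 1/3, 2/3 on A_2, A_3.
Q = (1/3)·(4, 5) + (2/3)·(8, -6) = (20/3, -7/3).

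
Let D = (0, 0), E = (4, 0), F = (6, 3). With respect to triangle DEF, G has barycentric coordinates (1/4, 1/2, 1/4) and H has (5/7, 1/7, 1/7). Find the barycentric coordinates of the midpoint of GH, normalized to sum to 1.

Since both coordinate triples sum to 1, the midpoint's barycentrics are the componentwise average.
(1/4+5/7)/2 = 27/56; similarly 9/28 and 11/56.

(27/56, 9/28, 11/56)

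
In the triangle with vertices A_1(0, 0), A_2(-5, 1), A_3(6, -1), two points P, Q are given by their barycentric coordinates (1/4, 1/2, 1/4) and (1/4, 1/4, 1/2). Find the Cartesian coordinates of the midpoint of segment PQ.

Barycentric coordinates of the midpoint are the average: (1/4, 3/8, 3/8).
Converting: (1/4)·A_1 + (3/8)·A_2 + (3/8)·A_3 = (3/8, 0).

(3/8, 0)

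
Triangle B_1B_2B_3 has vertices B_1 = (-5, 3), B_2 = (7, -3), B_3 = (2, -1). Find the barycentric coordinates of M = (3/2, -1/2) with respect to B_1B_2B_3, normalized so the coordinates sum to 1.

(1/4, 1/4, 1/2)

Signed area of the reference triangle: [B_1B_2B_3] = ½·((-5)·(-3−(-1)) + 7·(-1−3) + 2·(3−(-3))) = ½·(10 − 28 + 12) = -3.
[MB_2B_3] = ½·((3/2)·(-3−(-1)) + 7·(-1−(-1/2)) + 2·(-1/2−(-3))) = ½·(-3 − 7/2 + 5) = -3/4, so the B_1-coordinate is (-3/4)/(-3) = 1/4.
[B_1MB_3] = ½·((-5)·(-1/2−(-1)) + (3/2)·(-1−3) + 2·(3−(-1/2))) = ½·(-5/2 − 6 + 7) = -3/4, so the B_2-coordinate is 1/4.
[B_1B_2M] = ½·((-5)·(-3−(-1/2)) + 7·(-1/2−3) + (3/2)·(3−(-3))) = ½·(25/2 − 49/2 + 9) = -3/2, so the B_3-coordinate is 1/2.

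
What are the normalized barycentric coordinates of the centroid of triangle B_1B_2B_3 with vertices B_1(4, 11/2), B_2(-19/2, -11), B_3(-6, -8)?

(1/3, 1/3, 1/3)

The centroid is the average of the vertices, so each weight is 1/3.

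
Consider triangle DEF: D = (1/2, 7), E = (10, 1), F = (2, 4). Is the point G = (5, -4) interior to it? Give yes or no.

no

Barycentric coordinates of G: (-110/39, -2/13, 155/39).
The three coordinates are negative, negative, positive; a point is interior exactly when all three are positive.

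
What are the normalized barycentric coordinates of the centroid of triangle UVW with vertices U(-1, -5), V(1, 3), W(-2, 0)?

(1/3, 1/3, 1/3)

The centroid is the average of the vertices, so each weight is 1/3.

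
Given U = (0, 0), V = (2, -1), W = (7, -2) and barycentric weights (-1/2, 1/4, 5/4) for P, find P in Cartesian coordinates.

P = (-1/2)·U + (1/4)·V + (5/4)·W.
x-coordinate: (-1/2)·0 + (1/4)·2 + (5/4)·7 = 37/4.
y-coordinate: (-1/2)·0 + (1/4)·(-1) + (5/4)·(-2) = -11/4.

(37/4, -11/4)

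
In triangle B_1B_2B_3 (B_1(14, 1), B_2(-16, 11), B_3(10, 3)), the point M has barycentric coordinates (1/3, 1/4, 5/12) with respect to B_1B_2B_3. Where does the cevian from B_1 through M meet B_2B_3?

(1/4, 6)

Line B_1M meets B_2B_3 where the B_1-coordinate vanishes; zeroing M's B_1-weight and renormalizing leaves B_2, B_3-weights 1/4 : 5/12 → (3/8, 5/8).
So N = (3/8)·B_2 + (5/8)·B_3 = (1/4, 6).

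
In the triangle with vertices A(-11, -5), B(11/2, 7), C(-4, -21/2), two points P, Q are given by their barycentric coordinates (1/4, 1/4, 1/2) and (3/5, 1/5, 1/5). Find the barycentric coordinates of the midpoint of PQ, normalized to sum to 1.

(17/40, 9/40, 7/20)

Since both coordinate triples sum to 1, the midpoint's barycentrics are the componentwise average.
(1/4+3/5)/2 = 17/40; similarly 9/40 and 7/20.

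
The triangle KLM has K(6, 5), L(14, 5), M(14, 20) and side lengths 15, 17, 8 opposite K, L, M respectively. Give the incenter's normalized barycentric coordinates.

(3/8, 17/40, 1/5)

The incenter has barycentric coordinates proportional to the opposite side lengths: (15 : 17 : 8).
Normalizing by 15+17+8 = 40 gives (3/8, 17/40, 1/5).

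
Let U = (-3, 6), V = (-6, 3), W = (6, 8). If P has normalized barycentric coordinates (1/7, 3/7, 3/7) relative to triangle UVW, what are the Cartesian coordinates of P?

P = (1/7)·U + (3/7)·V + (3/7)·W.
x-coordinate: (1/7)·(-3) + (3/7)·(-6) + (3/7)·6 = -3/7.
y-coordinate: (1/7)·6 + (3/7)·3 + (3/7)·8 = 39/7.

(-3/7, 39/7)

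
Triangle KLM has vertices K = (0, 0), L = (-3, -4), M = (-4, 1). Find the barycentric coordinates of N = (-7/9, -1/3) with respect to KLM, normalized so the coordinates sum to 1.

(7/9, 1/9, 1/9)

Signed area of the reference triangle: [KLM] = ½·(0·(-4−1) + (-3)·(1−0) + (-4)·(0−(-4))) = ½·(0 − 3 − 16) = -19/2.
[NLM] = ½·((-7/9)·(-4−1) + (-3)·(1−(-1/3)) + (-4)·(-1/3−(-4))) = ½·(35/9 − 4 − 44/3) = -133/18, so the K-coordinate is (-133/18)/(-19/2) = 7/9.
[KNM] = ½·(0·(-1/3−1) + (-7/9)·(1−0) + (-4)·(0−(-1/3))) = ½·(0 − 7/9 − 4/3) = -19/18, so the L-coordinate is 1/9.
[KLN] = ½·(0·(-4−(-1/3)) + (-3)·(-1/3−0) + (-7/9)·(0−(-4))) = ½·(0 + 1 − 28/9) = -19/18, so the M-coordinate is 1/9.
Check: 7/9 + 1/9 + 1/9 = 1.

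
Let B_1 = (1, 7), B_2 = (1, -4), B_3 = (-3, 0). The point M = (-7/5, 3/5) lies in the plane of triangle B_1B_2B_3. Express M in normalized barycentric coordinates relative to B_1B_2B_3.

(1/5, 1/5, 3/5)

Signed area of the reference triangle: [B_1B_2B_3] = ½·(1·(-4−0) + 1·(0−7) + (-3)·(7−(-4))) = ½·(-4 − 7 − 33) = -22.
[MB_2B_3] = ½·((-7/5)·(-4−0) + 1·(0−(3/5)) + (-3)·(3/5−(-4))) = ½·(28/5 − 3/5 − 69/5) = -22/5, so the B_1-coordinate is (-22/5)/(-22) = 1/5.
[B_1MB_3] = ½·(1·(3/5−0) + (-7/5)·(0−7) + (-3)·(7−(3/5))) = ½·(3/5 + 49/5 − 96/5) = -22/5, so the B_2-coordinate is 1/5.
[B_1B_2M] = ½·(1·(-4−(3/5)) + 1·(3/5−7) + (-7/5)·(7−(-4))) = ½·(-23/5 − 32/5 − 77/5) = -66/5, so the B_3-coordinate is 3/5.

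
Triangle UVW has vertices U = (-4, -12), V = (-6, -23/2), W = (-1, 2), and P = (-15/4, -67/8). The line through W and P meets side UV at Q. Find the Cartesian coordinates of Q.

(-14/3, -71/6)

Barycentric coordinates of P with respect to UVW: (1/2, 1/4, 1/4).
On side UV the W-coordinate is zero; dropping P's W-weight 1/4 and renormalizing the remaining 1/2 : 1/4 gives weights 2/3, 1/3 on U, V.
Q = (2/3)·(-4, -12) + (1/3)·(-6, -23/2) = (-14/3, -71/6).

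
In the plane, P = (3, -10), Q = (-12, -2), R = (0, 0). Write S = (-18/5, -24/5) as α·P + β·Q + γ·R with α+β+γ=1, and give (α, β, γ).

(2/5, 2/5, 1/5)

Signed area of the reference triangle: [PQR] = ½·(3·(-2−0) + (-12)·(0−(-10)) + 0·(-10−(-2))) = ½·(-6 − 120 + 0) = -63.
[SQR] = ½·((-18/5)·(-2−0) + (-12)·(0−(-24/5)) + 0·(-24/5−(-2))) = ½·(36/5 − 288/5 + 0) = -126/5, so the P-coordinate is (-126/5)/(-63) = 2/5.
[PSR] = ½·(3·(-24/5−0) + (-18/5)·(0−(-10)) + 0·(-10−(-24/5))) = ½·(-72/5 − 36 + 0) = -126/5, so the Q-coordinate is 2/5.
[PQS] = ½·(3·(-2−(-24/5)) + (-12)·(-24/5−(-10)) + (-18/5)·(-10−(-2))) = ½·(42/5 − 312/5 + 144/5) = -63/5, so the R-coordinate is 1/5.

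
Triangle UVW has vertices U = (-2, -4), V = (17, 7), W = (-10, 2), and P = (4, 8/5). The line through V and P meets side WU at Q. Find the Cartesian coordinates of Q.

Barycentric coordinates of P with respect to UVW: (2/5, 2/5, 1/5).
On side WU the V-coordinate is zero; dropping P's V-weight 2/5 and renormalizing the remaining 1/5 : 2/5 gives weights 1/3, 2/3 on W, U.
Q = (1/3)·(-10, 2) + (2/3)·(-2, -4) = (-14/3, -2).

(-14/3, -2)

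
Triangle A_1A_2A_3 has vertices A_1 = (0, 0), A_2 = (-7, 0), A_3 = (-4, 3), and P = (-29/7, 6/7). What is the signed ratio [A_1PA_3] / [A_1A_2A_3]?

[A_1A_2A_3] = ½·(0·(0−3) + (-7)·(3−0) + (-4)·(0−0)) = ½·(0 − 21 + 0) = -21/2.
[A_1PA_3] = ½·(0·(6/7−3) + (-29/7)·(3−0) + (-4)·(0−(6/7))) = ½·(0 − 87/7 + 24/7) = -9/2, so the ratio is (-9/2)/(-21/2) = 3/7.

3/7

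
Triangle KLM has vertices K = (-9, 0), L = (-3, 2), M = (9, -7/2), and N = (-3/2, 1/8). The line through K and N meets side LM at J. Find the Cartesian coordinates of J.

Barycentric coordinates of N with respect to KLM: (1/4, 1/2, 1/4).
On side LM the K-coordinate is zero; dropping N's K-weight 1/4 and renormalizing the remaining 1/2 : 1/4 gives weights 2/3, 1/3 on L, M.
J = (2/3)·(-3, 2) + (1/3)·(9, -7/2) = (1, 1/6).

(1, 1/6)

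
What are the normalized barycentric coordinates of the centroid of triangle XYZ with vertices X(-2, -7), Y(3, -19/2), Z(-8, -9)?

(1/3, 1/3, 1/3)

The centroid is the average of the vertices, so each weight is 1/3.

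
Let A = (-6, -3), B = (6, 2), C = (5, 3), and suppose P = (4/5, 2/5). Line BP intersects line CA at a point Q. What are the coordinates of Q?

(-1/2, 0)

Barycentric coordinates of P with respect to ABC: (2/5, 1/5, 2/5).
On side CA the B-coordinate is zero; dropping P's B-weight 1/5 and renormalizing the remaining 2/5 : 2/5 gives weights 1/2, 1/2 on C, A.
Q = (1/2)·(5, 3) + (1/2)·(-6, -3) = (-1/2, 0).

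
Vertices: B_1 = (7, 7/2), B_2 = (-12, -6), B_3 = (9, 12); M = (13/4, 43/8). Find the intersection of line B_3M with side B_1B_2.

Barycentric coordinates of M with respect to B_1B_2B_3: (1/4, 1/4, 1/2).
On side B_1B_2 the B_3-coordinate is zero; dropping M's B_3-weight 1/2 and renormalizing the remaining 1/4 : 1/4 gives weights 1/2, 1/2 on B_1, B_2.
N = (1/2)·(7, 7/2) + (1/2)·(-12, -6) = (-5/2, -5/4).

(-5/2, -5/4)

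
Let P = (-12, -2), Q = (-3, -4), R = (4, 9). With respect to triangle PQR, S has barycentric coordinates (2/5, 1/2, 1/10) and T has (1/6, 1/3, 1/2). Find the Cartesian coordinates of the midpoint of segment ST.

Barycentric coordinates of the midpoint are the average: (17/60, 5/12, 3/10).
Converting: (17/60)·P + (5/12)·Q + (3/10)·R = (-69/20, 7/15).

(-69/20, 7/15)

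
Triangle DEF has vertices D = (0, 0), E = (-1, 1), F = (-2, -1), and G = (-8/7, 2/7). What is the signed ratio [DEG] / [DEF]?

2/7

[DEF] = ½·(0·(1−(-1)) + (-1)·(-1−0) + (-2)·(0−1)) = ½·(0 + 1 + 2) = 3/2.
[DEG] = ½·(0·(1−(2/7)) + (-1)·(2/7−0) + (-8/7)·(0−1)) = ½·(0 − 2/7 + 8/7) = 3/7, so the ratio is (3/7)/(3/2) = 2/7.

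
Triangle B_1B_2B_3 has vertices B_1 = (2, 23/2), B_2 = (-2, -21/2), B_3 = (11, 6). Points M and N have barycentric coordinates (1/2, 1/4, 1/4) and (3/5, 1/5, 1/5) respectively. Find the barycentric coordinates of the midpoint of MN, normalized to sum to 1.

Since both coordinate triples sum to 1, the midpoint's barycentrics are the componentwise average.
(1/2+3/5)/2 = 11/20; similarly 9/40 and 9/40.

(11/20, 9/40, 9/40)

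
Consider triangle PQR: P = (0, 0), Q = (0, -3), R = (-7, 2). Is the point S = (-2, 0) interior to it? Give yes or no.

Barycentric coordinates of S: (11/21, 4/21, 2/7).
The three coordinates are positive, positive, positive; a point is interior exactly when all three are positive.

yes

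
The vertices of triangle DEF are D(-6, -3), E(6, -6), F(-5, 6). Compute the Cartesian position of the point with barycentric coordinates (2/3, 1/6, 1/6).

G = (2/3)·D + (1/6)·E + (1/6)·F.
x-coordinate: (2/3)·(-6) + (1/6)·6 + (1/6)·(-5) = -23/6.
y-coordinate: (2/3)·(-3) + (1/6)·(-6) + (1/6)·6 = -2.

(-23/6, -2)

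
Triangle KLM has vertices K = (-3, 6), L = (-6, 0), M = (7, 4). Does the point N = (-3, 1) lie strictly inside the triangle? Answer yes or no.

Barycentric coordinates of N: (1/66, 25/33, 5/22).
The three coordinates are positive, positive, positive; a point is interior exactly when all three are positive.

yes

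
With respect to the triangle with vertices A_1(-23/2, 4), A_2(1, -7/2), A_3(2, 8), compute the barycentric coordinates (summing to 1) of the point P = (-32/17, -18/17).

Signed area of the reference triangle: [A_1A_2A_3] = ½·((-23/2)·(-7/2−8) + 1·(8−4) + 2·(4−(-7/2))) = ½·(529/4 + 4 + 15) = 605/8.
[PA_2A_3] = ½·((-32/17)·(-7/2−8) + 1·(8−(-18/17)) + 2·(-18/17−(-7/2))) = ½·(368/17 + 154/17 + 83/17) = 605/34, so the A_1-coordinate is (605/34)/(605/8) = 4/17.
[A_1PA_3] = ½·((-23/2)·(-18/17−8) + (-32/17)·(8−4) + 2·(4−(-18/17))) = ½·(1771/17 − 128/17 + 172/17) = 1815/34, so the A_2-coordinate is 12/17.
[A_1A_2P] = ½·((-23/2)·(-7/2−(-18/17)) + 1·(-18/17−4) + (-32/17)·(4−(-7/2))) = ½·(1909/68 − 86/17 − 240/17) = 605/136, so the A_3-coordinate is 1/17.

(4/17, 12/17, 1/17)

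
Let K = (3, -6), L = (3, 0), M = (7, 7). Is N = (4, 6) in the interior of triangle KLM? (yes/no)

Barycentric coordinates of N: (-17/24, 35/24, 1/4).
The three coordinates are negative, positive, positive; a point is interior exactly when all three are positive.

no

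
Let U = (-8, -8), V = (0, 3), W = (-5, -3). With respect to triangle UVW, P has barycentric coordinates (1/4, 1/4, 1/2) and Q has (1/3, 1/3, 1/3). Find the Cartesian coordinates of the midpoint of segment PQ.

(-53/12, -65/24)

Barycentric coordinates of the midpoint are the average: (7/24, 7/24, 5/12).
Converting: (7/24)·U + (7/24)·V + (5/12)·W = (-53/12, -65/24).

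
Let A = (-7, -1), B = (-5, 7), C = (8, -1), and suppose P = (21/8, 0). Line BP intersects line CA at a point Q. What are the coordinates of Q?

(26/7, -1)

Barycentric coordinates of P with respect to ABC: (1/4, 1/8, 5/8).
On side CA the B-coordinate is zero; dropping P's B-weight 1/8 and renormalizing the remaining 5/8 : 1/4 gives weights 5/7, 2/7 on C, A.
Q = (5/7)·(8, -1) + (2/7)·(-7, -1) = (26/7, -1).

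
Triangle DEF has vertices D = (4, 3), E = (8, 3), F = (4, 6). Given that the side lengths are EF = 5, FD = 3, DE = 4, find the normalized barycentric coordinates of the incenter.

(5/12, 1/4, 1/3)

The incenter has barycentric coordinates proportional to the opposite side lengths: (5 : 3 : 4).
Normalizing by 5+3+4 = 12 gives (5/12, 1/4, 1/3).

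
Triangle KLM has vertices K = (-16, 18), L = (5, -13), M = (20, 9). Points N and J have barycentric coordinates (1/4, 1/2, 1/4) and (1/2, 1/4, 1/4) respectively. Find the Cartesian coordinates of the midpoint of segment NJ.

(7/8, 33/8)

Barycentric coordinates of the midpoint are the average: (3/8, 3/8, 1/4).
Converting: (3/8)·K + (3/8)·L + (1/4)·M = (7/8, 33/8).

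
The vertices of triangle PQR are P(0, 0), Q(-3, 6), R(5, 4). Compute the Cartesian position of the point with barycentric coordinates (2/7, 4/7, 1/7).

(-1, 4)

S = (2/7)·P + (4/7)·Q + (1/7)·R.
x-coordinate: (2/7)·0 + (4/7)·(-3) + (1/7)·5 = -1.
y-coordinate: (2/7)·0 + (4/7)·6 + (1/7)·4 = 4.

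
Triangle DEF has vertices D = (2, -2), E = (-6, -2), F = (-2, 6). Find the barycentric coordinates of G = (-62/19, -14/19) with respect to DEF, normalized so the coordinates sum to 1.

Signed area of the reference triangle: [DEF] = ½·(2·(-2−6) + (-6)·(6−(-2)) + (-2)·(-2−(-2))) = ½·(-16 − 48 + 0) = -32.
[GEF] = ½·((-62/19)·(-2−6) + (-6)·(6−(-14/19)) + (-2)·(-14/19−(-2))) = ½·(496/19 − 768/19 − 48/19) = -160/19, so the D-coordinate is (-160/19)/(-32) = 5/19.
[DGF] = ½·(2·(-14/19−6) + (-62/19)·(6−(-2)) + (-2)·(-2−(-14/19))) = ½·(-256/19 − 496/19 + 48/19) = -352/19, so the E-coordinate is 11/19.
[DEG] = ½·(2·(-2−(-14/19)) + (-6)·(-14/19−(-2)) + (-62/19)·(-2−(-2))) = ½·(-48/19 − 144/19 + 0) = -96/19, so the F-coordinate is 3/19.
Check: 5/19 + 11/19 + 3/19 = 1.

(5/19, 11/19, 3/19)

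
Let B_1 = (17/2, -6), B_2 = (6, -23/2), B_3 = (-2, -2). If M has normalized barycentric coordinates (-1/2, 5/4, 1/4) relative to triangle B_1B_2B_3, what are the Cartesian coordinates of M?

M = (-1/2)·B_1 + (5/4)·B_2 + (1/4)·B_3.
x-coordinate: (-1/2)·(17/2) + (5/4)·6 + (1/4)·(-2) = 11/4.
y-coordinate: (-1/2)·(-6) + (5/4)·(-23/2) + (1/4)·(-2) = -95/8.

(11/4, -95/8)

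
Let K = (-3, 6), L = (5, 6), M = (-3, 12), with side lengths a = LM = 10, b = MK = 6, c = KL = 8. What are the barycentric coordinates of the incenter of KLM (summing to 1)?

The incenter has barycentric coordinates proportional to the opposite side lengths: (10 : 6 : 8).
Normalizing by 10+6+8 = 24 gives (5/12, 1/4, 1/3).

(5/12, 1/4, 1/3)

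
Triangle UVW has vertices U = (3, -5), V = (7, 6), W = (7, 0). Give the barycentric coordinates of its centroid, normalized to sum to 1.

The centroid is the average of the vertices, so each weight is 1/3.

(1/3, 1/3, 1/3)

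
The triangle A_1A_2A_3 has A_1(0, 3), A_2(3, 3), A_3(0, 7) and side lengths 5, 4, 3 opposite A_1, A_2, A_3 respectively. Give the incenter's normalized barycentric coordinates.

The incenter has barycentric coordinates proportional to the opposite side lengths: (5 : 4 : 3).
Normalizing by 5+4+3 = 12 gives (5/12, 1/3, 1/4).

(5/12, 1/3, 1/4)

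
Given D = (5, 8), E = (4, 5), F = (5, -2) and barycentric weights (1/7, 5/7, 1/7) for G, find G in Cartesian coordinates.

(30/7, 31/7)

G = (1/7)·D + (5/7)·E + (1/7)·F.
x-coordinate: (1/7)·5 + (5/7)·4 + (1/7)·5 = 30/7.
y-coordinate: (1/7)·8 + (5/7)·5 + (1/7)·(-2) = 31/7.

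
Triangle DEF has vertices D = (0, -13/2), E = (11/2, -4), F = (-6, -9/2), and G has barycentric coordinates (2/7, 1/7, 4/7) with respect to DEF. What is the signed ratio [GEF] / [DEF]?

The signed ratio [GEF]/[DEF] equals the barycentric coordinate of G at vertex D, which is 2/7.

2/7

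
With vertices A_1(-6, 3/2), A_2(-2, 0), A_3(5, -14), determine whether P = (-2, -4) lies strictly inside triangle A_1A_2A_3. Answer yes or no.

Barycentric coordinates of P: (8/13, 3/91, 32/91).
The three coordinates are positive, positive, positive; a point is interior exactly when all three are positive.

yes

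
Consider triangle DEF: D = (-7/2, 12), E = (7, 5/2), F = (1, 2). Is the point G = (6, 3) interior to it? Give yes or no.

Barycentric coordinates of G: (14/249, 218/249, 17/249).
The three coordinates are positive, positive, positive; a point is interior exactly when all three are positive.

yes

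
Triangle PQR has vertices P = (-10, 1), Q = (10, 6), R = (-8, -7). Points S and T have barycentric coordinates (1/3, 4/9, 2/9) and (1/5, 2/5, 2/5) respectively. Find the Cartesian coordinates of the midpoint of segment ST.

(-14/15, 28/45)

Barycentric coordinates of the midpoint are the average: (4/15, 19/45, 14/45).
Converting: (4/15)·P + (19/45)·Q + (14/45)·R = (-14/15, 28/45).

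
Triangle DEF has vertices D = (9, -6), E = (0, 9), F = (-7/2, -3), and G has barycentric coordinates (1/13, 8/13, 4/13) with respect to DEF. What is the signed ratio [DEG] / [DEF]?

The signed ratio [DEG]/[DEF] equals the barycentric coordinate of G at vertex F, which is 4/13.

4/13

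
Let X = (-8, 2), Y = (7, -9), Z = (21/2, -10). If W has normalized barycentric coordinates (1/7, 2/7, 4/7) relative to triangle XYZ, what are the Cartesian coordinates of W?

W = (1/7)·X + (2/7)·Y + (4/7)·Z.
x-coordinate: (1/7)·(-8) + (2/7)·7 + (4/7)·(21/2) = 48/7.
y-coordinate: (1/7)·2 + (2/7)·(-9) + (4/7)·(-10) = -8.

(48/7, -8)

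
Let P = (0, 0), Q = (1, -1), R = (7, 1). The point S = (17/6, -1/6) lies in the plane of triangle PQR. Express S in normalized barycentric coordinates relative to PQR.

(1/6, 1/2, 1/3)

Signed area of the reference triangle: [PQR] = ½·(0·(-1−1) + 1·(1−0) + 7·(0−(-1))) = ½·(0 + 1 + 7) = 4.
[SQR] = ½·((17/6)·(-1−1) + 1·(1−(-1/6)) + 7·(-1/6−(-1))) = ½·(-17/3 + 7/6 + 35/6) = 2/3, so the P-coordinate is (2/3)/4 = 1/6.
[PSR] = ½·(0·(-1/6−1) + (17/6)·(1−0) + 7·(0−(-1/6))) = ½·(0 + 17/6 + 7/6) = 2, so the Q-coordinate is 1/2.
[PQS] = ½·(0·(-1−(-1/6)) + 1·(-1/6−0) + (17/6)·(0−(-1))) = ½·(0 − 1/6 + 17/6) = 4/3, so the R-coordinate is 1/3.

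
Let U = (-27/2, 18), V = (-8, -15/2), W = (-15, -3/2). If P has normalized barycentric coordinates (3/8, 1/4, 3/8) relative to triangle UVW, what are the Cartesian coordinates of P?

P = (3/8)·U + (1/4)·V + (3/8)·W.
x-coordinate: (3/8)·(-27/2) + (1/4)·(-8) + (3/8)·(-15) = -203/16.
y-coordinate: (3/8)·18 + (1/4)·(-15/2) + (3/8)·(-3/2) = 69/16.

(-203/16, 69/16)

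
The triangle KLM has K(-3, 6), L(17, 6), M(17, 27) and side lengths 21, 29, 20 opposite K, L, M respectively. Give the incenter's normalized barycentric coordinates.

The incenter has barycentric coordinates proportional to the opposite side lengths: (21 : 29 : 20).
Normalizing by 21+29+20 = 70 gives (3/10, 29/70, 2/7).

(3/10, 29/70, 2/7)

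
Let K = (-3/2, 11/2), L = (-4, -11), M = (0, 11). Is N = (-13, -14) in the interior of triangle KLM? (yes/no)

no

Barycentric coordinates of N: (186/11, -34/11, -141/11).
The three coordinates are positive, negative, negative; a point is interior exactly when all three are positive.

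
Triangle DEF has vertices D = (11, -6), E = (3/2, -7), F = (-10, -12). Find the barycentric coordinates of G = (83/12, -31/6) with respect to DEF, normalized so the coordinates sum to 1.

Signed area of the reference triangle: [DEF] = ½·(11·(-7−(-12)) + (3/2)·(-12−(-6)) + (-10)·(-6−(-7))) = ½·(55 − 9 − 10) = 18.
[GEF] = ½·((83/12)·(-7−(-12)) + (3/2)·(-12−(-31/6)) + (-10)·(-31/6−(-7))) = ½·(415/12 − 41/4 − 55/3) = 3, so the D-coordinate is 3/18 = 1/6.
[DGF] = ½·(11·(-31/6−(-12)) + (83/12)·(-12−(-6)) + (-10)·(-6−(-31/6))) = ½·(451/6 − 83/2 + 25/3) = 21, so the E-coordinate is 7/6.
[DEG] = ½·(11·(-7−(-31/6)) + (3/2)·(-31/6−(-6)) + (83/12)·(-6−(-7))) = ½·(-121/6 + 5/4 + 83/12) = -6, so the F-coordinate is -1/3.
Check: 1/6 + 7/6 − 1/3 = 1.

(1/6, 7/6, -1/3)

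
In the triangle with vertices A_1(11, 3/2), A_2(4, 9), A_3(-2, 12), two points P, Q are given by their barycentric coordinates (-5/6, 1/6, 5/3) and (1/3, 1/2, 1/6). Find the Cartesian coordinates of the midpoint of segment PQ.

Barycentric coordinates of the midpoint are the average: (-1/4, 1/3, 11/12).
Converting: (-1/4)·A_1 + (1/3)·A_2 + (11/12)·A_3 = (-13/4, 109/8).

(-13/4, 109/8)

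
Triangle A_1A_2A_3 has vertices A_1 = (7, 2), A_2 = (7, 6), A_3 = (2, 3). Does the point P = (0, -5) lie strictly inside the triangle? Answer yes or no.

Barycentric coordinates of P: (17/10, -21/10, 7/5).
The three coordinates are positive, negative, positive; a point is interior exactly when all three are positive.

no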